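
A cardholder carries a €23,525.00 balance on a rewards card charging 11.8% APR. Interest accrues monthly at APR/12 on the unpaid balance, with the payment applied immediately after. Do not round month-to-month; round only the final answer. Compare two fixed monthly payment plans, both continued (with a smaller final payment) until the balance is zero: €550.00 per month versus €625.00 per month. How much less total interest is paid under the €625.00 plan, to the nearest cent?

Monthly rate r = 11.8%/12 = 0.983333% = 0.00983333.
At €550.00/mo: n = ⌈−ln(1 − rB₀/P)/ln(1+r)⌉ = 56 payments (last €425.85); total interest = total paid − €23,525.00 = €7,150.85.
At €625.00/mo: 48 payments (last €149.21); total interest €5,999.21.
Interest saved = €7,150.85 − €5,999.21 = €1,151.64.

€1,151.64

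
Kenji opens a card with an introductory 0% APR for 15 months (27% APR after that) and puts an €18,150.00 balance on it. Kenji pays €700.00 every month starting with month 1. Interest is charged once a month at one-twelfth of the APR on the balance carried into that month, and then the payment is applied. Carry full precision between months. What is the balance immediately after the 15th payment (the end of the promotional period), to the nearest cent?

Promo months 1–15 at r₀ = 0%/12 = 0; months 16+ at r₁ = 27%/12 = 0.0225.
After month 15 (no interest yet): B = €18,150.00 − 15·€700.00 = €7,650.00.

€7,650.00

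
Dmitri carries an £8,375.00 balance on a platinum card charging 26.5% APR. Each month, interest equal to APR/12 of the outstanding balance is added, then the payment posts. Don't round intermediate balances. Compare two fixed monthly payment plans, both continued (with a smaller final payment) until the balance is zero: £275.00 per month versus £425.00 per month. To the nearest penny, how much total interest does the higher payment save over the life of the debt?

Monthly rate r = 26.5%/12 = 2.20833% = 0.0220833.
At £275.00/mo: n = ⌈−ln(1 − rB₀/P)/ln(1+r)⌉ = 52 payments (last £30.36); total interest = total paid − £8,375.00 = £5,680.36.
At £425.00/mo: 27 payments (last £65.09); total interest £2,740.09.
Interest saved = £5,680.36 − £2,740.09 = £2,940.27.

£2,940.27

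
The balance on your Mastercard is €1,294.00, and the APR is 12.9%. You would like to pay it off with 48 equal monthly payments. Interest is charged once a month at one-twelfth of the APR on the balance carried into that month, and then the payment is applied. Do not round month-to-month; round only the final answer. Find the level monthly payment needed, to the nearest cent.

Monthly rate r = 12.9%/12 = 1.075% = 0.01075.
Level-payment amortization: P = B₀·r / (1 − (1+r)^(−n)) = 1294.00·0.01075 / (1 − 1.01075^(−48)).
Denominator 1 − (1+r)^(−48) = 0.4014506.
P = 13.9105 / 0.4014506 ≈ 34.65.

€34.65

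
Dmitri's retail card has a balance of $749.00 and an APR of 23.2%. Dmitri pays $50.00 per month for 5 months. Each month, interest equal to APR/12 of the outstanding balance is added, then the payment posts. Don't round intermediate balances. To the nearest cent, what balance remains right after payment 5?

$564.40

Monthly rate r = 23.2%/12 = 1.93333% = 0.0193333.
Each month: B ← B·(1+r) − $50.00.
Month 1: interest $14.48; balance after payment $713.48.
Month 2: interest $13.79; balance after payment $677.27.
Month 3: interest $13.09; balance after payment $640.37.
Month 4: interest $12.38; balance after payment $602.75.
Month 5: interest $11.65; balance after payment $564.40.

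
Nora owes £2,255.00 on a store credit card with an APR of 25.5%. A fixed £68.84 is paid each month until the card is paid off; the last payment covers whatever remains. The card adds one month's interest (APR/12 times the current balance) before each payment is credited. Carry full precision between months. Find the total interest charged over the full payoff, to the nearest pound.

£1,644

Monthly rate r = 25.5%/12 = 2.125% = 0.02125.
Payoff takes n = ⌈−ln(1 − rB₀/P)/ln(1+r)⌉ = ⌈56.641⌉ = 57 payments; the last is £44.32.
Total paid = 56·£68.84 + £44.32 = £3,899.36.
Total interest = total paid − principal = £3,899.36 − £2,255.00 = £1,644.36.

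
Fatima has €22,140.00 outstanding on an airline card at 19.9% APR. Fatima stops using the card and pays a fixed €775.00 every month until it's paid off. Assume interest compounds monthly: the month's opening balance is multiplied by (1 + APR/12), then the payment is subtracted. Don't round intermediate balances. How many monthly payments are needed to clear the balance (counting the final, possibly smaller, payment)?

Monthly rate r = 19.9%/12 = 1.65833% = 0.0165833.
Recurrence: B ← B·(1+r) − €775.00.
Month 1: interest €367.15; balance after payment €21,732.15.
Month 2: interest €360.39; balance after payment €21,317.55.
Closed form: n = −ln(1 − rB₀/P)/ln(1+r) = −ln(0.52625)/ln(1.01658) ≈ 39.032, so the balance reaches zero during payment 40.

40 payments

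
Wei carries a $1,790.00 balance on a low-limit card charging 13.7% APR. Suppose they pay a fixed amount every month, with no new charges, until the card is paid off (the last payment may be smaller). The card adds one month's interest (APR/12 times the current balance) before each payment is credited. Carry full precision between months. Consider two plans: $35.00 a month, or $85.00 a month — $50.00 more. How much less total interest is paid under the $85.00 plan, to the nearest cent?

Monthly rate r = 13.7%/12 = 1.14167% = 0.0114167.
At $35.00/mo: n = ⌈−ln(1 − rB₀/P)/ln(1+r)⌉ = 78 payments (last $8.30); total interest = total paid − $1,790.00 = $913.30.
At $85.00/mo: 25 payments (last $19.13); total interest $269.13.
Interest saved = $913.30 − $269.13 = $644.17.

$644.17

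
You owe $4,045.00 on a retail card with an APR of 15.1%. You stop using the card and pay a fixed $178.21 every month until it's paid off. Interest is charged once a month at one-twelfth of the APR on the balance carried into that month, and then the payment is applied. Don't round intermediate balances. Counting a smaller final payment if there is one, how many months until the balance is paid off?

27 months

Monthly rate r = 15.1%/12 = 1.25833% = 0.0125833.
Recurrence: B ← B·(1+r) − $178.21.
Month 1: interest $50.90; balance after payment $3,917.69.
Month 2: interest $49.30; balance after payment $3,788.78.
Closed form: n = −ln(1 − rB₀/P)/ln(1+r) = −ln(0.71438)/ln(1.01258) ≈ 26.896, so the balance reaches zero during payment 27.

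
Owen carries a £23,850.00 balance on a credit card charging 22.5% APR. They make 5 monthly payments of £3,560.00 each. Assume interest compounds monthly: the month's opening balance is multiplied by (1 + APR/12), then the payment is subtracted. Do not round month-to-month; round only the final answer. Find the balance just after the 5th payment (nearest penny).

£7,691.24

Monthly rate r = 22.5%/12 = 1.875% = 0.01875.
Each month: B ← B·(1+r) − £3,560.00.
Month 1: interest £447.19; balance after payment £20,737.19.
Month 2: interest £388.82; balance after payment £17,566.01.
Month 3: interest £329.36; balance after payment £14,335.37.
Month 4: interest £268.79; balance after payment £11,044.16.
Month 5: interest £207.08; balance after payment £7,691.24.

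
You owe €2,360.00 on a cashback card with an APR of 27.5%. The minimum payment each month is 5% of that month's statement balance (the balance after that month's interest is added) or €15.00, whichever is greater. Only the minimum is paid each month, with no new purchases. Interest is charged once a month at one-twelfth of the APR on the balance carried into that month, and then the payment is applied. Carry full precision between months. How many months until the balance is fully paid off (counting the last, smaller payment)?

Monthly rate r = 27.5%/12 = 2.29167% = 0.0229167.
While 5% of the post-interest balance exceeds €15.00, each month B ← (B·(1+r))·(1 − 0.05), i.e. B shrinks by the factor (1+r)·0.95 = 0.97177.
This holds for months 1–73. Entering month 74 the balance is €291.79; 5% of the post-interest balance is now below €15.00, so the flat €15.00 minimum applies from here.
From month 74 a fixed €15.00 at rate r clears €291.79 in 27 more payments. Total: 73 + 27 = 100 months.

100 months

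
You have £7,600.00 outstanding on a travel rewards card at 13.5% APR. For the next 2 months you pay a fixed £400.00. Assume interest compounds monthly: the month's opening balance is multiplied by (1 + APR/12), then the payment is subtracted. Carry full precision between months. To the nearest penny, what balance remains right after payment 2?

£6,967.46

Monthly rate r = 13.5%/12 = 1.125% = 0.01125.
Each month: B ← B·(1+r) − £400.00.
Month 1: interest £85.50; balance after payment £7,285.50.
Month 2: interest £81.96; balance after payment £6,967.46.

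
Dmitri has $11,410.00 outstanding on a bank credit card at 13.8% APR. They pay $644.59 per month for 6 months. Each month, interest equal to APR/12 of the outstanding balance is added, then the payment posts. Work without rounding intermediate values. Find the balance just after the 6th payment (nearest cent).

$8,239.82

Monthly rate r = 13.8%/12 = 1.15% = 0.0115.
Each month: B ← B·(1+r) − $644.59.
Month 1: interest $131.22; balance after payment $10,896.62.
Month 2: interest $125.31; balance after payment $10,377.35.
Month 3: interest $119.34; balance after payment $9,852.10.
Month 4: interest $113.30; balance after payment $9,320.80.
Month 5: interest $107.19; balance after payment $8,783.40.
Month 6: interest $101.01; balance after payment $8,239.82.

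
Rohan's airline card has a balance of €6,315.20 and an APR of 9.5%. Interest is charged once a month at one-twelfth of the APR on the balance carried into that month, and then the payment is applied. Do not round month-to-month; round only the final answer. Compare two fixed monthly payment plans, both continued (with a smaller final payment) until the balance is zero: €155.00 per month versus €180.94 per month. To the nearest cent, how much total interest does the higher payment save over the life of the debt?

€234.22

Monthly rate r = 9.5%/12 = 0.791667% = 0.00791667.
At €155.00/mo: n = ⌈−ln(1 − rB₀/P)/ln(1+r)⌉ = 50 payments (last €59.73); total interest = total paid − €6,315.20 = €1,339.53.
At €180.94/mo: 42 payments (last €1.97); total interest €1,105.31.
Interest saved = €1,339.53 − €1,105.31 = €234.22.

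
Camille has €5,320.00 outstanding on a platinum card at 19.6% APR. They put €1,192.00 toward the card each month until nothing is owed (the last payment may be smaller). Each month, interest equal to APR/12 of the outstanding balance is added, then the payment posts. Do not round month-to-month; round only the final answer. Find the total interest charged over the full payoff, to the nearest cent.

€250.99

Monthly rate r = 19.6%/12 = 1.63333% = 0.0163333.
Payoff takes n = ⌈−ln(1 − rB₀/P)/ln(1+r)⌉ = ⌈4.672⌉ = 5 payments; the last is €802.99.
Total paid = 4·€1,192.00 + €802.99 = €5,570.99.
Total interest = total paid − principal = €5,570.99 − €5,320.00 = €250.99.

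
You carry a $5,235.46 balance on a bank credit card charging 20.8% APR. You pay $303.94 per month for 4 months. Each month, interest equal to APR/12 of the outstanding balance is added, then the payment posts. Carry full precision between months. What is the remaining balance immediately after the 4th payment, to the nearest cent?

Monthly rate r = 20.8%/12 = 1.73333% = 0.0173333.
Each month: B ← B·(1+r) − $303.94.
Month 1: interest $90.75; balance after payment $5,022.27.
Month 2: interest $87.05; balance after payment $4,805.38.
Month 3: interest $83.29; balance after payment $4,584.73.
Month 4: interest $79.47; balance after payment $4,360.26.

$4,360.26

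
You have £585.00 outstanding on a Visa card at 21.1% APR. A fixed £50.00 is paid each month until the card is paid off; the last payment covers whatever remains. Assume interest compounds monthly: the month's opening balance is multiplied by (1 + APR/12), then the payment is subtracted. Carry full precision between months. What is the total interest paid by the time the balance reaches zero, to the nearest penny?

£75.77

Monthly rate r = 21.1%/12 = 1.75833% = 0.0175833.
Payoff takes n = ⌈−ln(1 − rB₀/P)/ln(1+r)⌉ = ⌈13.214⌉ = 14 payments; the last is £10.77.
Total paid = 13·£50.00 + £10.77 = £660.77.
Total interest = total paid − principal = £660.77 − £585.00 = £75.77.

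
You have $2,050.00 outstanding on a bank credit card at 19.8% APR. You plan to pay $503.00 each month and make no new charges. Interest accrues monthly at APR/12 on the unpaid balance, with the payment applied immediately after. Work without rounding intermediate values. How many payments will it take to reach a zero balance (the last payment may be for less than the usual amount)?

5 months

Monthly rate r = 19.8%/12 = 1.65% = 0.0165.
Recurrence: B ← B·(1+r) − $503.00.
Month 1: interest $33.83; balance after payment $1,580.82.
Month 2: interest $26.08; balance after payment $1,103.91.
Month 3: interest $18.21; balance after payment $619.12.
Month 4: interest $10.22; balance after payment $126.34.
Month 5: interest $2.08; balance after payment $0.00.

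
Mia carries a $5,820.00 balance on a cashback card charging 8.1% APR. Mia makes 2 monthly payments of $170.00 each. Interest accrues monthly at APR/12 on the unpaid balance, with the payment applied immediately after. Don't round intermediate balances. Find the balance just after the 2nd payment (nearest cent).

Monthly rate r = 8.1%/12 = 0.675% = 0.00675.
Each month: B ← B·(1+r) − $170.00.
Month 1: interest $39.28; balance after payment $5,689.28.
Month 2: interest $38.40; balance after payment $5,557.69.

$5,557.69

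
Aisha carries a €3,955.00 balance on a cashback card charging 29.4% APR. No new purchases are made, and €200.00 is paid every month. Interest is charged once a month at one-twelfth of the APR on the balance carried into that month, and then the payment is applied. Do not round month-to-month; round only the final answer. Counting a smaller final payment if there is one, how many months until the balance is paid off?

Monthly rate r = 29.4%/12 = 2.45% = 0.0245.
Recurrence: B ← B·(1+r) − €200.00.
Month 1: interest €96.90; balance after payment €3,851.90.
Month 2: interest €94.37; balance after payment €3,746.27.
Closed form: n = −ln(1 − rB₀/P)/ln(1+r) = −ln(0.51551)/ln(1.0245) ≈ 27.375, so the balance reaches zero during payment 28.

28 months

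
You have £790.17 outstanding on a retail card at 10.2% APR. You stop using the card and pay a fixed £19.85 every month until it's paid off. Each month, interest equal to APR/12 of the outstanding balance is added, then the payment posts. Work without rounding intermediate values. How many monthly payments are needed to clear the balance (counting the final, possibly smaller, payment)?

Monthly rate r = 10.2%/12 = 0.85% = 0.0085.
Recurrence: B ← B·(1+r) − £19.85.
Month 1: interest £6.72; balance after payment £777.04.
Month 2: interest £6.60; balance after payment £763.79.
Closed form: n = −ln(1 − rB₀/P)/ln(1+r) = −ln(0.66164)/ln(1.0085) ≈ 48.798, so the balance reaches zero during payment 49.

49 months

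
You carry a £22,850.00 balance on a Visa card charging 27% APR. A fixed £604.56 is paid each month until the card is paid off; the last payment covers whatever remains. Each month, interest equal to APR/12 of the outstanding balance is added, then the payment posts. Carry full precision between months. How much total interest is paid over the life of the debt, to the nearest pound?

Monthly rate r = 27%/12 = 2.25% = 0.0225.
Payoff takes n = ⌈−ln(1 − rB₀/P)/ln(1+r)⌉ = ⌈85.385⌉ = 86 payments; the last is £234.39.
Total paid = 85·£604.56 + £234.39 = £51,621.99.
Total interest = total paid − principal = £51,621.99 − £22,850.00 = £28,771.99.

£28,772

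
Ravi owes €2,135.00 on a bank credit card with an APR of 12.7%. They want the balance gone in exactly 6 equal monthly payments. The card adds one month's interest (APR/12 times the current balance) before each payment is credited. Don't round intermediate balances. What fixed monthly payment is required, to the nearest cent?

€369.13

Monthly rate r = 12.7%/12 = 1.05833% = 0.0105833.
Level-payment amortization: P = B₀·r / (1 − (1+r)^(−n)) = 2135.00·0.0105833 / (1 − 1.01058^(−6)).
Denominator 1 − (1+r)^(−6) = 0.061212689.
P = 22.5954 / 0.061212689 ≈ 369.13.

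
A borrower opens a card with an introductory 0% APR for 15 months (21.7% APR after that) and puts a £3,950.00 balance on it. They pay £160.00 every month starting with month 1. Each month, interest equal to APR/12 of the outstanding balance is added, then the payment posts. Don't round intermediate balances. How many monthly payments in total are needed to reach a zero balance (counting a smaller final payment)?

Promo months 1–15 at r₀ = 0%/12 = 0; months 16+ at r₁ = 21.7%/12 = 0.0180833.
After month 15 (no interest yet): B = £3,950.00 − 15·£160.00 = £1,550.00.
Then at r₁ with £160.00/mo: n₂ = −ln(1 − r₁·B/P)/ln(1+r₁) ≈ 10.75 → 11 more payments.

26 months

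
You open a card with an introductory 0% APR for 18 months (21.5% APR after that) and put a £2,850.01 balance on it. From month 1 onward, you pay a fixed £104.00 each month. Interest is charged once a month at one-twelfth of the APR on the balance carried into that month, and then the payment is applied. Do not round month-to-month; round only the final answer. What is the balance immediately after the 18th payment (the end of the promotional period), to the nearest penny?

£978.01

Promo months 1–18 at r₀ = 0%/12 = 0; months 19+ at r₁ = 21.5%/12 = 0.0179167.
After month 18 (no interest yet): B = £2,850.01 − 18·£104.00 = £978.01.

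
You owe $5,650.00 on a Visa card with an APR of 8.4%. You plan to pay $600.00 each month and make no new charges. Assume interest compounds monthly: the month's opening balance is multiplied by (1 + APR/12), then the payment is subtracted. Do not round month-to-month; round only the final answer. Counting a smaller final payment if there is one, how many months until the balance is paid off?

10 months

Monthly rate r = 8.4%/12 = 0.7% = 0.007.
Recurrence: B ← B·(1+r) − $600.00.
Month 1: interest $39.55; balance after payment $5,089.55.
Month 2: interest $35.63; balance after payment $4,525.18.
Closed form: n = −ln(1 − rB₀/P)/ln(1+r) = −ln(0.93408)/ln(1.007) ≈ 9.775, so the balance reaches zero during payment 10.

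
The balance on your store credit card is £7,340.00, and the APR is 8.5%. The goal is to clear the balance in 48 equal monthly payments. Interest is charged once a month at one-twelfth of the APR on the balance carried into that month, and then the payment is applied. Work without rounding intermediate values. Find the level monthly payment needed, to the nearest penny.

Monthly rate r = 8.5%/12 = 0.708333% = 0.00708333.
Level-payment amortization: P = B₀·r / (1 − (1+r)^(−n)) = 7340.00·0.00708333 / (1 − 1.00708^(−48)).
Denominator 1 − (1+r)^(−48) = 0.287376102.
P = 51.9917 / 0.287376102 ≈ 180.92.

£180.92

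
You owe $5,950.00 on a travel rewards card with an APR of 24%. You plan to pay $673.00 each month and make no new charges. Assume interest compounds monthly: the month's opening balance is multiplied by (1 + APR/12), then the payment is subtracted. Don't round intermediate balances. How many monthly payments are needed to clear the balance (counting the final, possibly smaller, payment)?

Monthly rate r = 24%/12 = 2% = 0.02.
Recurrence: B ← B·(1+r) − $673.00.
Month 1: interest $119.00; balance after payment $5,396.00.
Month 2: interest $107.92; balance after payment $4,830.92.
Closed form: n = −ln(1 − rB₀/P)/ln(1+r) = −ln(0.82318)/ln(1.02) ≈ 9.826, so the balance reaches zero during payment 10.

10 payments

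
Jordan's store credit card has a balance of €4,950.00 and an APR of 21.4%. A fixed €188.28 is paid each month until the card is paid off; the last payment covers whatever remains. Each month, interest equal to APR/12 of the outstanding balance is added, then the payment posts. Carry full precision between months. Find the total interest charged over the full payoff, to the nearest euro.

Monthly rate r = 21.4%/12 = 1.78333% = 0.0178333.
Payoff takes n = ⌈−ln(1 − rB₀/P)/ln(1+r)⌉ = ⌈35.794⌉ = 36 payments; the last is €149.86.
Total paid = 35·€188.28 + €149.86 = €6,739.66.
Total interest = total paid − principal = €6,739.66 − €4,950.00 = €1,789.66.

€1,790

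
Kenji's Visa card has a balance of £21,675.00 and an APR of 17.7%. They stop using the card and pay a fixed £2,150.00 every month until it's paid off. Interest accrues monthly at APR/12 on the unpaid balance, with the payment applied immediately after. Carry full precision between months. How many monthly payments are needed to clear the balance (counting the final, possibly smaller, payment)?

11 months

Monthly rate r = 17.7%/12 = 1.475% = 0.01475.
Recurrence: B ← B·(1+r) − £2,150.00.
Month 1: interest £319.71; balance after payment £19,844.71.
Month 2: interest £292.71; balance after payment £17,987.42.
Closed form: n = −ln(1 − rB₀/P)/ln(1+r) = −ln(0.8513)/ln(1.01475) ≈ 10.995, so the balance reaches zero during payment 11.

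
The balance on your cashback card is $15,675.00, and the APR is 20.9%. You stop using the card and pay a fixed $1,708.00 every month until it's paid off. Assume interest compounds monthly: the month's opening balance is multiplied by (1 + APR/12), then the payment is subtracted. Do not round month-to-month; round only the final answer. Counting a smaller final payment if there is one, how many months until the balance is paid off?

11 payments

Monthly rate r = 20.9%/12 = 1.74167% = 0.0174167.
Recurrence: B ← B·(1+r) − $1,708.00.
Month 1: interest $273.01; balance after payment $14,240.01.
Month 2: interest $248.01; balance after payment $12,780.02.
Closed form: n = −ln(1 − rB₀/P)/ln(1+r) = −ln(0.84016)/ln(1.01742) ≈ 10.087, so the balance reaches zero during payment 11.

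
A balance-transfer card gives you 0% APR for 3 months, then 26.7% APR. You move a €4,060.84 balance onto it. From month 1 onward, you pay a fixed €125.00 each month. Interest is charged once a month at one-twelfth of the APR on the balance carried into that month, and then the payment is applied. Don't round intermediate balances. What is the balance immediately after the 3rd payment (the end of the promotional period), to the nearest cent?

€3,685.84

Promo months 1–3 at r₀ = 0%/12 = 0; months 4+ at r₁ = 26.7%/12 = 0.02225.
After month 3 (no interest yet): B = €4,060.84 − 3·€125.00 = €3,685.84.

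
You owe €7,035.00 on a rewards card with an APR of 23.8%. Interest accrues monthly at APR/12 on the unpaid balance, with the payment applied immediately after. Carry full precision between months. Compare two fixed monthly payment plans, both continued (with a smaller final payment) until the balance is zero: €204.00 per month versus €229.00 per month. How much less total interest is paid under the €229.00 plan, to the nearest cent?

Monthly rate r = 23.8%/12 = 1.98333% = 0.0198333.
At €204.00/mo: n = ⌈−ln(1 − rB₀/P)/ln(1+r)⌉ = 59 payments (last €133.48); total interest = total paid − €7,035.00 = €4,930.48.
At €229.00/mo: 48 payments (last €195.56); total interest €3,923.56.
Interest saved = €4,930.48 − €3,923.56 = €1,006.92.

€1,006.92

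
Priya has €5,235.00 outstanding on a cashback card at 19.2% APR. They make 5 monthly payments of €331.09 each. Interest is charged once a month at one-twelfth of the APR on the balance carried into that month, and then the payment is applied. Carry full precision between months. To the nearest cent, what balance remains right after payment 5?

€3,958.14

Monthly rate r = 19.2%/12 = 1.6% = 0.016.
Each month: B ← B·(1+r) − €331.09.
Month 1: interest €83.76; balance after payment €4,987.67.
Month 2: interest €79.80; balance after payment €4,736.38.
Month 3: interest €75.78; balance after payment €4,481.07.
Month 4: interest €71.70; balance after payment €4,221.68.
Month 5: interest €67.55; balance after payment €3,958.14.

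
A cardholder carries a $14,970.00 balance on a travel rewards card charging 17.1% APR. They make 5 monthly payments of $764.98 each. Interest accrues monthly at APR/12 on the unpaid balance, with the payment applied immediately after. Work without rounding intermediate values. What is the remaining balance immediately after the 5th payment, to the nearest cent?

Monthly rate r = 17.1%/12 = 1.425% = 0.01425.
Each month: B ← B·(1+r) − $764.98.
Month 1: interest $213.32; balance after payment $14,418.34.
Month 2: interest $205.46; balance after payment $13,858.82.
Month 3: interest $197.49; balance after payment $13,291.33.
Month 4: interest $189.40; balance after payment $12,715.75.
Month 5: interest $181.20; balance after payment $12,131.97.

$12,131.97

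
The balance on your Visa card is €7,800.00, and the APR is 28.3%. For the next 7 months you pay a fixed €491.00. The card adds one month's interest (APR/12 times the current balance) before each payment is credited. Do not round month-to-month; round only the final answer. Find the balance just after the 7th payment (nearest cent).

€5,492.46

Monthly rate r = 28.3%/12 = 2.35833% = 0.0235833.
Each month: B ← B·(1+r) − €491.00.
Month 1: interest €183.95; balance after payment €7,492.95.
Month 2: interest €176.71; balance after payment €7,178.66.
Month 3: interest €169.30; balance after payment €6,856.96.
Month 4: interest €161.71; balance after payment €6,527.67.
Month 5: interest €153.94; balance after payment €6,190.61.
Month 6: interest €146.00; balance after payment €5,845.60.
Month 7: interest €137.86; balance after payment €5,492.46.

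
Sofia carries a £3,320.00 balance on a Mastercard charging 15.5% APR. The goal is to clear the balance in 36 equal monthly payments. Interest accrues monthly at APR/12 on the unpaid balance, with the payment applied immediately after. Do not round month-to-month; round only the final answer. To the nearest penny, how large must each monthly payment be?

£115.90

Monthly rate r = 15.5%/12 = 1.29167% = 0.0129167.
Level-payment amortization: P = B₀·r / (1 − (1+r)^(−n)) = 3320.00·0.0129167 / (1 − 1.01292^(−36)).
Denominator 1 − (1+r)^(−36) = 0.369991827.
P = 42.8833 / 0.369991827 ≈ 115.90.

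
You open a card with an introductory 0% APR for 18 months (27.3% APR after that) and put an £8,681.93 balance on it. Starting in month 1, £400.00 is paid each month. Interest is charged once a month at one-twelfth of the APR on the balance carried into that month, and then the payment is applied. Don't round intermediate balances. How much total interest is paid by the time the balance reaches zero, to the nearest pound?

£84

Promo months 1–18 at r₀ = 0%/12 = 0; months 19+ at r₁ = 27.3%/12 = 0.02275.
After month 18 (no interest yet): B = £8,681.93 − 18·£400.00 = £1,481.93.
Then at r₁ with £400.00/mo: n₂ = −ln(1 − r₁·B/P)/ln(1+r₁) ≈ 3.91 → 4 more payments.
Total paid = 21·£400.00 + £366.02 = £8,766.02; interest = £8,766.02 − £8,681.93 = £84.09.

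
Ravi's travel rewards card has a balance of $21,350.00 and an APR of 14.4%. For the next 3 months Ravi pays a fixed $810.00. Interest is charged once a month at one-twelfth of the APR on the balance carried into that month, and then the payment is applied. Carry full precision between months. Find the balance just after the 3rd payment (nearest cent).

$19,668.58

Monthly rate r = 14.4%/12 = 1.2% = 0.012.
Each month: B ← B·(1+r) − $810.00.
Month 1: interest $256.20; balance after payment $20,796.20.
Month 2: interest $249.55; balance after payment $20,235.75.
Month 3: interest $242.83; balance after payment $19,668.58.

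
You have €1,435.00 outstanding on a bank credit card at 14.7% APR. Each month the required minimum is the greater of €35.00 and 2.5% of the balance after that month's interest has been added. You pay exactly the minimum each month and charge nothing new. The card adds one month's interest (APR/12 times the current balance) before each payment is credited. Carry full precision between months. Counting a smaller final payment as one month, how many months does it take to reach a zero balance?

58 months

Monthly rate r = 14.7%/12 = 1.225% = 0.01225.
While 2.5% of the post-interest balance exceeds €35.00, each month B ← (B·(1+r))·(1 − 0.025), i.e. B shrinks by the factor (1+r)·0.975 = 0.98694.
This holds for months 1–3. Entering month 4 the balance is €1,379.52; 2.5% of the post-interest balance is now below €35.00, so the flat €35.00 minimum applies from here.
From month 4 a fixed €35.00 at rate r clears €1,379.52 in 55 more payments. Total: 3 + 55 = 58 months.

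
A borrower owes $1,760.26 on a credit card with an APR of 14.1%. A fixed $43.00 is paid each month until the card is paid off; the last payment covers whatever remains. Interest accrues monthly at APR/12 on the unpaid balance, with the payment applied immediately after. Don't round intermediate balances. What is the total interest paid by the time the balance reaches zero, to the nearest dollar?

$654

Monthly rate r = 14.1%/12 = 1.175% = 0.01175.
Payoff takes n = ⌈−ln(1 − rB₀/P)/ln(1+r)⌉ = ⌈56.145⌉ = 57 payments; the last is $6.25.
Total paid = 56·$43.00 + $6.25 = $2,414.25.
Total interest = total paid − principal = $2,414.25 − $1,760.26 = $653.99.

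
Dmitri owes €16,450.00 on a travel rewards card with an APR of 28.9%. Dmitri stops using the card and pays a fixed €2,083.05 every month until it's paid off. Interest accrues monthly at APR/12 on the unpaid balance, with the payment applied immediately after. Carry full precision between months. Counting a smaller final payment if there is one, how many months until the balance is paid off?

9 payments

Monthly rate r = 28.9%/12 = 2.40833% = 0.0240833.
Recurrence: B ← B·(1+r) − €2,083.05.
Month 1: interest €396.17; balance after payment €14,763.12.
Month 2: interest €355.55; balance after payment €13,035.62.
Closed form: n = −ln(1 − rB₀/P)/ln(1+r) = −ln(0.80981)/ln(1.02408) ≈ 8.864, so the balance reaches zero during payment 9.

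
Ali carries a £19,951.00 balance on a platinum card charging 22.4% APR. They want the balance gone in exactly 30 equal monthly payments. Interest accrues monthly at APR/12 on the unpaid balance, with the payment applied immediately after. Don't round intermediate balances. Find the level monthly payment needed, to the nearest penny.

£874.56

Monthly rate r = 22.4%/12 = 1.86667% = 0.0186667.
Level-payment amortization: P = B₀·r / (1 − (1+r)^(−n)) = 19951.00·0.0186667 / (1 − 1.01867^(−30)).
Denominator 1 − (1+r)^(−30) = 0.425834432.
P = 372.419 / 0.425834432 ≈ 874.56.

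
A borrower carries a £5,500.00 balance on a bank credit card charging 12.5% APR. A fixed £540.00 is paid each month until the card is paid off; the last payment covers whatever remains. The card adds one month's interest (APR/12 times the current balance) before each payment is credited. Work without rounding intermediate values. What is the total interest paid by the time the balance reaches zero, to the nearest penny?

£344.83

Monthly rate r = 12.5%/12 = 1.04167% = 0.0104167.
Payoff takes n = ⌈−ln(1 − rB₀/P)/ln(1+r)⌉ = ⌈10.823⌉ = 11 payments; the last is £444.83.
Total paid = 10·£540.00 + £444.83 = £5,844.83.
Total interest = total paid − principal = £5,844.83 − £5,500.00 = £344.83.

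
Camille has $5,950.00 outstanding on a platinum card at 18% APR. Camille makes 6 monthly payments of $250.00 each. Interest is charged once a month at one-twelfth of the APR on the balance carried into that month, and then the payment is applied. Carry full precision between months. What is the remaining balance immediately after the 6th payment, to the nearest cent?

$4,948.60

Monthly rate r = 18%/12 = 1.5% = 0.015.
Each month: B ← B·(1+r) − $250.00.
Month 1: interest $89.25; balance after payment $5,789.25.
Month 2: interest $86.84; balance after payment $5,626.09.
Month 3: interest $84.39; balance after payment $5,460.48.
Month 4: interest $81.91; balance after payment $5,292.39.
Month 5: interest $79.39; balance after payment $5,121.77.
Month 6: interest $76.83; balance after payment $4,948.60.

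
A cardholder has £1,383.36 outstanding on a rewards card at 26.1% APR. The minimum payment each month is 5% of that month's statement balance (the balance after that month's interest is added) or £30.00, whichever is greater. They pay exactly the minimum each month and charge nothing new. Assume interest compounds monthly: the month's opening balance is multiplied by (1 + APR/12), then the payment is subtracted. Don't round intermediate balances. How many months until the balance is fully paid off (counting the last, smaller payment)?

Monthly rate r = 26.1%/12 = 2.175% = 0.02175.
While 5% of the post-interest balance exceeds £30.00, each month B ← (B·(1+r))·(1 − 0.05), i.e. B shrinks by the factor (1+r)·0.95 = 0.97066.
This holds for months 1–29. Entering month 30 the balance is £583.33; 5% of the post-interest balance is now below £30.00, so the flat £30.00 minimum applies from here.
From month 30 a fixed £30.00 at rate r clears £583.33 in 26 more payments. Total: 29 + 26 = 55 months.

55 months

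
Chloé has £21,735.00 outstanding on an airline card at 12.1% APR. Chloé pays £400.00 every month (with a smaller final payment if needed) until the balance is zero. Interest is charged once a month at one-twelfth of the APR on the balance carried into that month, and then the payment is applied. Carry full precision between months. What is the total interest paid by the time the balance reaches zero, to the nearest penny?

£9,915.65

Monthly rate r = 12.1%/12 = 1.00833% = 0.0100833.
Payoff takes n = ⌈−ln(1 − rB₀/P)/ln(1+r)⌉ = ⌈79.126⌉ = 80 payments; the last is £50.65.
Total paid = 79·£400.00 + £50.65 = £31,650.65.
Total interest = total paid − principal = £31,650.65 − £21,735.00 = £9,915.65.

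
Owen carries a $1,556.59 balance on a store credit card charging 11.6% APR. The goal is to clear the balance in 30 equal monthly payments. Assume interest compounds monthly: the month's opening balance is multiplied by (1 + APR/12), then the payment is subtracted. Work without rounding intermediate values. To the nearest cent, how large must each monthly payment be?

Monthly rate r = 11.6%/12 = 0.966667% = 0.00966667.
Level-payment amortization: P = B₀·r / (1 − (1+r)^(−n)) = 1556.59·0.00966667 / (1 − 1.00967^(−30)).
Denominator 1 − (1+r)^(−30) = 0.250693601.
P = 15.047 / 0.250693601 ≈ 60.02.

$60.02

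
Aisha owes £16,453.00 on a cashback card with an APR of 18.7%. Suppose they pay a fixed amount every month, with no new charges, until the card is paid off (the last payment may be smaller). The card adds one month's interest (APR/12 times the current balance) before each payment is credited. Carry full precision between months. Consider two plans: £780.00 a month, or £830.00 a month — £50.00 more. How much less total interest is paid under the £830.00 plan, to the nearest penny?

£272.16

Monthly rate r = 18.7%/12 = 1.55833% = 0.0155833.
At £780.00/mo: n = ⌈−ln(1 − rB₀/P)/ln(1+r)⌉ = 26 payments (last £604.99); total interest = total paid − £16,453.00 = £3,651.99.
At £830.00/mo: 24 payments (last £742.83); total interest £3,379.83.
Interest saved = £3,651.99 − £3,379.83 = £272.16.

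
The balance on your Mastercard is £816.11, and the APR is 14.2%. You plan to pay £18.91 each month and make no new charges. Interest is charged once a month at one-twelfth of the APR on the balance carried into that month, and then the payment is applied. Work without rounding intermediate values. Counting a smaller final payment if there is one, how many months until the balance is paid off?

Monthly rate r = 14.2%/12 = 1.18333% = 0.0118333.
Recurrence: B ← B·(1+r) − £18.91.
Month 1: interest £9.66; balance after payment £806.86.
Month 2: interest £9.55; balance after payment £797.50.
Closed form: n = −ln(1 − rB₀/P)/ln(1+r) = −ln(0.4893)/ln(1.01183) ≈ 60.760, so the balance reaches zero during payment 61.

61 payments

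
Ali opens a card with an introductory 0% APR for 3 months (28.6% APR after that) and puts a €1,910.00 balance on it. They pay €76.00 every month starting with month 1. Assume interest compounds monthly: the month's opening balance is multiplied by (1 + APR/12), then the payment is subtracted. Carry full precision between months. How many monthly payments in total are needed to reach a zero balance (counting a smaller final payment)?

Promo months 1–3 at r₀ = 0%/12 = 0; months 4+ at r₁ = 28.6%/12 = 0.0238333.
After month 3 (no interest yet): B = €1,910.00 − 3·€76.00 = €1,682.00.
Then at r₁ with €76.00/mo: n₂ = −ln(1 − r₁·B/P)/ln(1+r₁) ≈ 31.83 → 32 more payments.

35 months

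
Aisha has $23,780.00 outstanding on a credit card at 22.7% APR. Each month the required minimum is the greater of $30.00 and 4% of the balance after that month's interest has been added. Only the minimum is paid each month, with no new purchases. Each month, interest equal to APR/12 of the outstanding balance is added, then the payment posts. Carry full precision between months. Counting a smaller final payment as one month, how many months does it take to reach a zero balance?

191 months

Monthly rate r = 22.7%/12 = 1.89167% = 0.0189167.
While 4% of the post-interest balance exceeds $30.00, each month B ← (B·(1+r))·(1 − 0.04), i.e. B shrinks by the factor (1+r)·0.96 = 0.97816.
This holds for months 1–158. Entering month 159 the balance is $726.07; 4% of the post-interest balance is now below $30.00, so the flat $30.00 minimum applies from here.
From month 159 a fixed $30.00 at rate r clears $726.07 in 33 more payments. Total: 158 + 33 = 191 months.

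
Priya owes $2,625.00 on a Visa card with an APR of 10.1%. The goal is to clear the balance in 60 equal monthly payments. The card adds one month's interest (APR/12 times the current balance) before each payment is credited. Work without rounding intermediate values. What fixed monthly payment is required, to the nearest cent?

Monthly rate r = 10.1%/12 = 0.841667% = 0.00841667.
Level-payment amortization: P = B₀·r / (1 − (1+r)^(−n)) = 2625.00·0.00841667 / (1 − 1.00842^(−60)).
Denominator 1 − (1+r)^(−60) = 0.395217652.
P = 22.0938 / 0.395217652 ≈ 55.90.

$55.90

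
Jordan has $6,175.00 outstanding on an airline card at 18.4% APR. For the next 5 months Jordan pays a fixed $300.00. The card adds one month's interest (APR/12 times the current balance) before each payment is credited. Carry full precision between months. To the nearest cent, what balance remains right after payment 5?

Monthly rate r = 18.4%/12 = 1.53333% = 0.0153333.
Each month: B ← B·(1+r) − $300.00.
Month 1: interest $94.68; balance after payment $5,969.68.
Month 2: interest $91.54; balance after payment $5,761.22.
Month 3: interest $88.34; balance after payment $5,549.56.
Month 4: interest $85.09; balance after payment $5,334.65.
Month 5: interest $81.80; balance after payment $5,116.45.

$5,116.45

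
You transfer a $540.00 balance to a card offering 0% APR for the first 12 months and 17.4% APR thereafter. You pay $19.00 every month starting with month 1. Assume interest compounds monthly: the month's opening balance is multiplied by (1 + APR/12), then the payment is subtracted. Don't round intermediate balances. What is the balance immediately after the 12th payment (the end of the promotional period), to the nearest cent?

$312.00

Promo months 1–12 at r₀ = 0%/12 = 0; months 13+ at r₁ = 17.4%/12 = 0.0145.
After month 12 (no interest yet): B = $540.00 − 12·$19.00 = $312.00.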